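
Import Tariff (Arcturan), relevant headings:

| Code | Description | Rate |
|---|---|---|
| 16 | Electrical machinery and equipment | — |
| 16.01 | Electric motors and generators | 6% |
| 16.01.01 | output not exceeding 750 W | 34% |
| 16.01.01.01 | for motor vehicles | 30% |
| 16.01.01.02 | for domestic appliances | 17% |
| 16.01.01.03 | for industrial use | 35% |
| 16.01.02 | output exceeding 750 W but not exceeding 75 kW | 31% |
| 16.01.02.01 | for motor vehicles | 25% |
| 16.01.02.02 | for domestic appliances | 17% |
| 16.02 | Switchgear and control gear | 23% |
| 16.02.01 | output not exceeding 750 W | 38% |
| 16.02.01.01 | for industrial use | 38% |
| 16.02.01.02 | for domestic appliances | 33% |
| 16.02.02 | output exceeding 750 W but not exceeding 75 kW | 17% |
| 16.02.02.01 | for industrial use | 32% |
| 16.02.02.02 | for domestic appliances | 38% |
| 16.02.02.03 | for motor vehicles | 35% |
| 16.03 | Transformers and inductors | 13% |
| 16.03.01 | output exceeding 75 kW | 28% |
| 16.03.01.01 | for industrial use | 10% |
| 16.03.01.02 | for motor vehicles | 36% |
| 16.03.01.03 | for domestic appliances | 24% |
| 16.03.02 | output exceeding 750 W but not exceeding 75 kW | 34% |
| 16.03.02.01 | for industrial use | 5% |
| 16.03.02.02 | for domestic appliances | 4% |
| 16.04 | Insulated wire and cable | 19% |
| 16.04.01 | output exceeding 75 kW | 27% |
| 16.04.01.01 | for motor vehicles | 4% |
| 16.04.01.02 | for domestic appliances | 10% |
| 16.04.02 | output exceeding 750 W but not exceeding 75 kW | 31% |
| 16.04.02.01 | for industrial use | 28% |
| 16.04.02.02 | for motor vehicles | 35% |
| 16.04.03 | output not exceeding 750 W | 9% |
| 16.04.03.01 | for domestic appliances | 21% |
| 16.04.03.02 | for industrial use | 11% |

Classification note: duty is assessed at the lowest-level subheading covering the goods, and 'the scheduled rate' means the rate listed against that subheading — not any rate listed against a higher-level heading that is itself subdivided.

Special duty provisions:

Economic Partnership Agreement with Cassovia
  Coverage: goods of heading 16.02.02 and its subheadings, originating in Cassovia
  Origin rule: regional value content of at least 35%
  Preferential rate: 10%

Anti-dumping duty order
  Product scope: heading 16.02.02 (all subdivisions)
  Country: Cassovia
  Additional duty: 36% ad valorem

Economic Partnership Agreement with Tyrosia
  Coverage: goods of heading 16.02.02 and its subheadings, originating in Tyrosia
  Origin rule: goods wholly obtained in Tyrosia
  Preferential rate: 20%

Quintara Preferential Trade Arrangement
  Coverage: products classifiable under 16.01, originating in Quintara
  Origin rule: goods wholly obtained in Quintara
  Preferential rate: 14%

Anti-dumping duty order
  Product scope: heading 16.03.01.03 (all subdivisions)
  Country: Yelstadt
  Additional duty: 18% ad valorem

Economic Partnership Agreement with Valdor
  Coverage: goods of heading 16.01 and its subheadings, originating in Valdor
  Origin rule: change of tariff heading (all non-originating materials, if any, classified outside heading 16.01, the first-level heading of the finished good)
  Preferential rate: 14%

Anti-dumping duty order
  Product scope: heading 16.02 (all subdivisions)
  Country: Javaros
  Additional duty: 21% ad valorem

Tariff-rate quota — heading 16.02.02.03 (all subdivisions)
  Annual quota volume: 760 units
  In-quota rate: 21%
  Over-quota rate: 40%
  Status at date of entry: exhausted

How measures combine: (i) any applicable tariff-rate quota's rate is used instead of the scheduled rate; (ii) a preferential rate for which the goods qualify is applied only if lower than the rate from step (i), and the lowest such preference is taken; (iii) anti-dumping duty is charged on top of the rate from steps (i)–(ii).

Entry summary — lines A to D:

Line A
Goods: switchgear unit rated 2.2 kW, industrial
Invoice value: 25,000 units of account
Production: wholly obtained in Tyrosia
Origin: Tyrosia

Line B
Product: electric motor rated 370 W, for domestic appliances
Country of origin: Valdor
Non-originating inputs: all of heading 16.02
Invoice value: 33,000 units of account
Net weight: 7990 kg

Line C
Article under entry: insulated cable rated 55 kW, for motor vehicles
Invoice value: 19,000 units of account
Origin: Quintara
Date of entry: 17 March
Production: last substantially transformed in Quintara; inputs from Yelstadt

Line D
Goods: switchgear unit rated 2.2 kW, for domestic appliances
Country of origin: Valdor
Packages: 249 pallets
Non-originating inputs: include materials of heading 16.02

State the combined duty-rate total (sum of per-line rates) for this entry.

107%

Line A: switchgear unit → 16.02; rated 2.2 kW → 16.02.02; industrial → 16.02.02.01. Scheduled 32%. Tyrosia agreement on 16.02.02: wholly obtained → 20% available; preferential 20%. → 20%.
Line B: electric motor → 16.01; rated 370 W → 16.01.01; for domestic appliances → 16.01.01.02. Scheduled 17%. Valdor agreement on 16.01: CTH met → 14% available; preferential 14%. → 14%.
Line C: insulated cable → 16.04; rated 55 kW → 16.04.02; for motor vehicles → 16.04.02.02. Scheduled 35%. Quintara agreement on 16.01: 16.04.02.02 not covered. → 35%.
Line D: switchgear unit → 16.02; rated 2.2 kW → 16.02.02; for domestic appliances → 16.02.02.02. Scheduled 38%. Valdor agreement on 16.01: 16.02.02.02 not covered. → 38%.
Sum: 20% + 14% + 35% + 38% = 107%.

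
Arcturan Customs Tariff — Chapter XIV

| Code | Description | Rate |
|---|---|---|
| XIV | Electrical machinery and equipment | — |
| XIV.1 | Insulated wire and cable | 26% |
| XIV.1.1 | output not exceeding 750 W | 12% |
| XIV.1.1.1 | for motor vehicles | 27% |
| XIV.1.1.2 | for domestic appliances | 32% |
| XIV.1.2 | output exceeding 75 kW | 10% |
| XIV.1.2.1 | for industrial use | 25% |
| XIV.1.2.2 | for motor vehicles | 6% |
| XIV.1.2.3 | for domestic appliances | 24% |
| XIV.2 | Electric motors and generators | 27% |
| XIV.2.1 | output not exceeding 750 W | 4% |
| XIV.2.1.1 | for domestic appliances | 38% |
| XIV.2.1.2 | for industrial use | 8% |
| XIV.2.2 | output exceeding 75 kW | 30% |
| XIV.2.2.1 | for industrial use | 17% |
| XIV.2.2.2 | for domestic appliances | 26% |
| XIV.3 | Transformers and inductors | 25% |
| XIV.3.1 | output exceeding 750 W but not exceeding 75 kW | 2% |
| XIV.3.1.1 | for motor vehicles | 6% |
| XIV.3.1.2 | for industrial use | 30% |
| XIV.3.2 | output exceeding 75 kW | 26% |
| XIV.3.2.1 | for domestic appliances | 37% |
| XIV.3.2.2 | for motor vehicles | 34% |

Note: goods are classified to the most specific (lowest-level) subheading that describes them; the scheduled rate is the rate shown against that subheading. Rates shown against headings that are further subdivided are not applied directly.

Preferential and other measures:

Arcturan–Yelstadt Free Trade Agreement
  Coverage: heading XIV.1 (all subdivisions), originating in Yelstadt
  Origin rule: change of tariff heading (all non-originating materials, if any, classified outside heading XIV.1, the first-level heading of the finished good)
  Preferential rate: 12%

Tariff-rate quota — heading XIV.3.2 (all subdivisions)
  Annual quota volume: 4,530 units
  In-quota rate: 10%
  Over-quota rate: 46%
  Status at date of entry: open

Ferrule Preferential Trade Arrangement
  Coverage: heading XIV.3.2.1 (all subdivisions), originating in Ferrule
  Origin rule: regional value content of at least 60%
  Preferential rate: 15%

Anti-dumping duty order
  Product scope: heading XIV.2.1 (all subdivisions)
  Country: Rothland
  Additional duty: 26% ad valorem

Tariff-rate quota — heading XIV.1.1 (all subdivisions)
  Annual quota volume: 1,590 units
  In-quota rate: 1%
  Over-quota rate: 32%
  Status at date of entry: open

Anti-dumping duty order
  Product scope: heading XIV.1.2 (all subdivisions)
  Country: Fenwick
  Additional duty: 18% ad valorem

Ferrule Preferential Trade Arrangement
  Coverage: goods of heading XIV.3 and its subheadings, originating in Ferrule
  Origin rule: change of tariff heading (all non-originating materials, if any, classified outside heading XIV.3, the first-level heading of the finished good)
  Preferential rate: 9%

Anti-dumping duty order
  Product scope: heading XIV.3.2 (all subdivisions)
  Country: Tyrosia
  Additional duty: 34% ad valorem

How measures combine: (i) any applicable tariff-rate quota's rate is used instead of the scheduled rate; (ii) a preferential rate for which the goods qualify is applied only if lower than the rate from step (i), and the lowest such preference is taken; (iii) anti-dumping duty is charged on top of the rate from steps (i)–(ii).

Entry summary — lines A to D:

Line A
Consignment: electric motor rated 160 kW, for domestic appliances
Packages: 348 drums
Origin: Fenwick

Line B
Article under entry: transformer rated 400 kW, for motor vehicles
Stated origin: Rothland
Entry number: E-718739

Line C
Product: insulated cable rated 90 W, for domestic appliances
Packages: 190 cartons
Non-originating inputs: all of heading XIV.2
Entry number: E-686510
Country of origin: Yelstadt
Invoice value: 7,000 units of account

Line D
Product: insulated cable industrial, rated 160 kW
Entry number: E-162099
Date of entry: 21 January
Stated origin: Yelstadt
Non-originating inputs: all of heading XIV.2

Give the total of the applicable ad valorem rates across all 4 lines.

49%

Line A: electric motor → XIV.2; rated 160 kW → XIV.2.2; for domestic appliances → XIV.2.2.2. Scheduled 26%. No special measure applies. → 26%.
Line B: transformer → XIV.3; rated 400 kW → XIV.3.2; for motor vehicles → XIV.3.2.2. Scheduled 34%. quota on XIV.3.2 open → in-quota 10%. → 10%.
Line C: insulated cable → XIV.1; rated 90 W → XIV.1.1; for domestic appliances → XIV.1.1.2. Scheduled 32%. quota on XIV.1.1 open → in-quota 1%; Yelstadt agreement on XIV.1: CTH met → 12% available; preference 12% not lower than 1% → no reduction. → 1%.
Line D: insulated cable → XIV.1; rated 160 kW → XIV.1.2; industrial → XIV.1.2.1. Scheduled 25%. Yelstadt agreement on XIV.1: CTH met → 12% available; preferential 12%. → 12%.
Sum: 26% + 10% + 1% + 12% = 49%.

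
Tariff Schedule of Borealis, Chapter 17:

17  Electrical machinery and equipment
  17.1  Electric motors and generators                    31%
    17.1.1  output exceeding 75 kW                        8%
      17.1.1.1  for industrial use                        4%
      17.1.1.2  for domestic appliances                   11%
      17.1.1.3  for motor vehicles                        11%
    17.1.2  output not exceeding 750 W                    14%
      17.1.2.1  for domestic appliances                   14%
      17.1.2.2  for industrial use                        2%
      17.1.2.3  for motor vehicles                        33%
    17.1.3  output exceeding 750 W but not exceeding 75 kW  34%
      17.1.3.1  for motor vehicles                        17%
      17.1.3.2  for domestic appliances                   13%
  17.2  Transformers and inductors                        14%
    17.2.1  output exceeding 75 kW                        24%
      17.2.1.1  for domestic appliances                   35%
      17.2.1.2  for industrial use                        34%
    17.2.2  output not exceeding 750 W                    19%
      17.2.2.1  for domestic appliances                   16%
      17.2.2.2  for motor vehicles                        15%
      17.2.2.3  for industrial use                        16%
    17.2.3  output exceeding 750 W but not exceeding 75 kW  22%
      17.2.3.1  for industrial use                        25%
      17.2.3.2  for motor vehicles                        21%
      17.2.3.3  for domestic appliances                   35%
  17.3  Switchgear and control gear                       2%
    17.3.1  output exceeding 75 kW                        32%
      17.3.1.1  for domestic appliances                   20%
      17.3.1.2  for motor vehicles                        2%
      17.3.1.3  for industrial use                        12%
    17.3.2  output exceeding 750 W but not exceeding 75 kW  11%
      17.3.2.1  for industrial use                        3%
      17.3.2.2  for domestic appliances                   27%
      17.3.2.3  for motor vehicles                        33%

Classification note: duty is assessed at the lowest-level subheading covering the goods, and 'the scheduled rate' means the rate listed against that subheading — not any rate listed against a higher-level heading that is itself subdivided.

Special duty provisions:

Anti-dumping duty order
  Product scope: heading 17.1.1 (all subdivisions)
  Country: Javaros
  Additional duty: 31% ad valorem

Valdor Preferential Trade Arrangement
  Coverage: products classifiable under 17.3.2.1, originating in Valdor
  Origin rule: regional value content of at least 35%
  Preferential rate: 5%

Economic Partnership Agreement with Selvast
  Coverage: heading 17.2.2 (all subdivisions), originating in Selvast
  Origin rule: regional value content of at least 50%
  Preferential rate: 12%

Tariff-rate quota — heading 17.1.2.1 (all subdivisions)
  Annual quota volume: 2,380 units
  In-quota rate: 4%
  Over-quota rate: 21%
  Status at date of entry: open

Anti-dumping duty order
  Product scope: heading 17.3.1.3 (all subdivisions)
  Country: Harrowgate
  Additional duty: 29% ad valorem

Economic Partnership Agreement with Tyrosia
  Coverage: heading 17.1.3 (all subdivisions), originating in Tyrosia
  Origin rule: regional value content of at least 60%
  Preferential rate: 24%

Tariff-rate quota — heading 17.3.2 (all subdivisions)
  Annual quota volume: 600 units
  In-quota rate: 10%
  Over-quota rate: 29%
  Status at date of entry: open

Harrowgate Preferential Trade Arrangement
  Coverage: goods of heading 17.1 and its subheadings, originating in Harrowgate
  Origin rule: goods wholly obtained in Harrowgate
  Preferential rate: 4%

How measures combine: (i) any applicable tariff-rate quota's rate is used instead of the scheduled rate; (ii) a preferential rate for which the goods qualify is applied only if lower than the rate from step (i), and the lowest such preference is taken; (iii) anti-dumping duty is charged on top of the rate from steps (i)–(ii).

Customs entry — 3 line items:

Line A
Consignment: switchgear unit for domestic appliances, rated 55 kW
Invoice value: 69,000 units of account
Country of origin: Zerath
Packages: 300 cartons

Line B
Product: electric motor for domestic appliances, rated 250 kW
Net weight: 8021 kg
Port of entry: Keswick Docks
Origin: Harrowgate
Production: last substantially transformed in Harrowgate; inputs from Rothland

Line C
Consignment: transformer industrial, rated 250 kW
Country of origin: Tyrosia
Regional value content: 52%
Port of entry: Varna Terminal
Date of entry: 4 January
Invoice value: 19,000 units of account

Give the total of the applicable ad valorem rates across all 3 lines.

Line A: switchgear unit → 17.3; rated 55 kW → 17.3.2; for domestic appliances → 17.3.2.2. Scheduled 27%. quota on 17.3.2 open → in-quota 10%. → 10%.
Line B: electric motor → 17.1; rated 250 kW → 17.1.1; for domestic appliances → 17.1.1.2. Scheduled 11%. Harrowgate agreement on 17.1: not wholly obtained. → 11%.
Line C: transformer → 17.2; rated 250 kW → 17.2.1; industrial → 17.2.1.2. Scheduled 34%. Tyrosia agreement on 17.1.3: 17.2.1.2 not covered. → 34%.
Sum: 10% + 11% + 34% = 55%.

55%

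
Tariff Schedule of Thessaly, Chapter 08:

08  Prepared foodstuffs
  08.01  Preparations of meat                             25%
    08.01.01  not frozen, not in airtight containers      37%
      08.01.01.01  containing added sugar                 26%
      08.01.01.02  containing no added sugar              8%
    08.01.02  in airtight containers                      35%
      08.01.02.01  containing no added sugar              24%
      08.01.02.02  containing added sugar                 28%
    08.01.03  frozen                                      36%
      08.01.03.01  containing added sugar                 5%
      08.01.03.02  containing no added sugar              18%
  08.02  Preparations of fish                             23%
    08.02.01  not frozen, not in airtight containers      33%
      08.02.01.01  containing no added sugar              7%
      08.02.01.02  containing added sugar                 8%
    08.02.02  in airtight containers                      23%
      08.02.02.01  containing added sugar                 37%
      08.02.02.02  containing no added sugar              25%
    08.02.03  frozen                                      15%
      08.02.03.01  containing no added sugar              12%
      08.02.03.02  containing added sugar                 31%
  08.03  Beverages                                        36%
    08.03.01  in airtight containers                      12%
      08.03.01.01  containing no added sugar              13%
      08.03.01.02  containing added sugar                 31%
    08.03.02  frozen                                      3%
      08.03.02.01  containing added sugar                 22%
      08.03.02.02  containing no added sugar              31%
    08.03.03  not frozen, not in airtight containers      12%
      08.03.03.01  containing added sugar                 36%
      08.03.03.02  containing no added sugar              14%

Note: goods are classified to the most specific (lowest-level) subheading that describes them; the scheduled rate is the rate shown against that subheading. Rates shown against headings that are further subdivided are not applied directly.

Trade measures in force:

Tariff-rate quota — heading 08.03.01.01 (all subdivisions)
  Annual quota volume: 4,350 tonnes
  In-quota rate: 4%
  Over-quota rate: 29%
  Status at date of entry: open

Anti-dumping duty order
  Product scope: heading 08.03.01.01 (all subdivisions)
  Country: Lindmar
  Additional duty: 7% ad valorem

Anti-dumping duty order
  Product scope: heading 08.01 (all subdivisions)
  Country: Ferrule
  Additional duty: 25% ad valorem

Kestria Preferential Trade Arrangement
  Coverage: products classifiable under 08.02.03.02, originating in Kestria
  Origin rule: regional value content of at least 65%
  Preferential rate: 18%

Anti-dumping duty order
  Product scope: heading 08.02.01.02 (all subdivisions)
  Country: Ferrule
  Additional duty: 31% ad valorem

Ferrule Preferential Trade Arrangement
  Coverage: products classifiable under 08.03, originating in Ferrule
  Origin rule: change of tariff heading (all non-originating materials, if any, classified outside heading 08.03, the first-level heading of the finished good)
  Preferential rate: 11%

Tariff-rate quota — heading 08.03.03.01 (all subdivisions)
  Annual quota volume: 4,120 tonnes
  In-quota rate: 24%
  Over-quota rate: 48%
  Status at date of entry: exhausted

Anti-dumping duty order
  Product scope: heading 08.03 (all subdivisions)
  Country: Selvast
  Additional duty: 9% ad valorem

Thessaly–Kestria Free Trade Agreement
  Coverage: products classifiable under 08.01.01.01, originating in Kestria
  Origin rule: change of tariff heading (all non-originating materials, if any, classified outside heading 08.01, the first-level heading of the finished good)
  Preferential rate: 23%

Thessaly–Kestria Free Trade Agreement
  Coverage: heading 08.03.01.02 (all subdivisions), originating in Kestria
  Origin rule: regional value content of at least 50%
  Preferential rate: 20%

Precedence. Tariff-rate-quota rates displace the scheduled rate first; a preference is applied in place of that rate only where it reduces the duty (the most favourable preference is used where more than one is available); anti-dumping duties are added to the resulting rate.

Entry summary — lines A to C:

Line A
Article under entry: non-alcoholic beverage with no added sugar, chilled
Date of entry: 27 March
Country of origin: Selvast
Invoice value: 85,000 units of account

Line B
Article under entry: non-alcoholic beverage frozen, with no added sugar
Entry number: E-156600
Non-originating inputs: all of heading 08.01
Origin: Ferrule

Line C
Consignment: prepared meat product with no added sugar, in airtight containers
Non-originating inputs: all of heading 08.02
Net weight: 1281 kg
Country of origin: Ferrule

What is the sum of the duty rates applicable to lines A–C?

83%

Line A: non-alcoholic beverage → 08.03; chilled → 08.03.03; with no added sugar → 08.03.03.02. Scheduled 14%. anti-dumping (Selvast, 08.03): +9%; total 14% + 9% = 23%. → 23%.
Line B: non-alcoholic beverage → 08.03; frozen → 08.03.02; with no added sugar → 08.03.02.02. Scheduled 31%. Ferrule agreement on 08.03: CTH met → 11% available; preferential 11%. → 11%.
Line C: prepared meat product → 08.01; in airtight containers → 08.01.02; with no added sugar → 08.01.02.01. Scheduled 24%. Ferrule agreement on 08.03: 08.01.02.01 not covered; anti-dumping (Ferrule, 08.01): +25%; total 24% + 25% = 49%. → 49%.
Sum: 23% + 11% + 49% = 83%.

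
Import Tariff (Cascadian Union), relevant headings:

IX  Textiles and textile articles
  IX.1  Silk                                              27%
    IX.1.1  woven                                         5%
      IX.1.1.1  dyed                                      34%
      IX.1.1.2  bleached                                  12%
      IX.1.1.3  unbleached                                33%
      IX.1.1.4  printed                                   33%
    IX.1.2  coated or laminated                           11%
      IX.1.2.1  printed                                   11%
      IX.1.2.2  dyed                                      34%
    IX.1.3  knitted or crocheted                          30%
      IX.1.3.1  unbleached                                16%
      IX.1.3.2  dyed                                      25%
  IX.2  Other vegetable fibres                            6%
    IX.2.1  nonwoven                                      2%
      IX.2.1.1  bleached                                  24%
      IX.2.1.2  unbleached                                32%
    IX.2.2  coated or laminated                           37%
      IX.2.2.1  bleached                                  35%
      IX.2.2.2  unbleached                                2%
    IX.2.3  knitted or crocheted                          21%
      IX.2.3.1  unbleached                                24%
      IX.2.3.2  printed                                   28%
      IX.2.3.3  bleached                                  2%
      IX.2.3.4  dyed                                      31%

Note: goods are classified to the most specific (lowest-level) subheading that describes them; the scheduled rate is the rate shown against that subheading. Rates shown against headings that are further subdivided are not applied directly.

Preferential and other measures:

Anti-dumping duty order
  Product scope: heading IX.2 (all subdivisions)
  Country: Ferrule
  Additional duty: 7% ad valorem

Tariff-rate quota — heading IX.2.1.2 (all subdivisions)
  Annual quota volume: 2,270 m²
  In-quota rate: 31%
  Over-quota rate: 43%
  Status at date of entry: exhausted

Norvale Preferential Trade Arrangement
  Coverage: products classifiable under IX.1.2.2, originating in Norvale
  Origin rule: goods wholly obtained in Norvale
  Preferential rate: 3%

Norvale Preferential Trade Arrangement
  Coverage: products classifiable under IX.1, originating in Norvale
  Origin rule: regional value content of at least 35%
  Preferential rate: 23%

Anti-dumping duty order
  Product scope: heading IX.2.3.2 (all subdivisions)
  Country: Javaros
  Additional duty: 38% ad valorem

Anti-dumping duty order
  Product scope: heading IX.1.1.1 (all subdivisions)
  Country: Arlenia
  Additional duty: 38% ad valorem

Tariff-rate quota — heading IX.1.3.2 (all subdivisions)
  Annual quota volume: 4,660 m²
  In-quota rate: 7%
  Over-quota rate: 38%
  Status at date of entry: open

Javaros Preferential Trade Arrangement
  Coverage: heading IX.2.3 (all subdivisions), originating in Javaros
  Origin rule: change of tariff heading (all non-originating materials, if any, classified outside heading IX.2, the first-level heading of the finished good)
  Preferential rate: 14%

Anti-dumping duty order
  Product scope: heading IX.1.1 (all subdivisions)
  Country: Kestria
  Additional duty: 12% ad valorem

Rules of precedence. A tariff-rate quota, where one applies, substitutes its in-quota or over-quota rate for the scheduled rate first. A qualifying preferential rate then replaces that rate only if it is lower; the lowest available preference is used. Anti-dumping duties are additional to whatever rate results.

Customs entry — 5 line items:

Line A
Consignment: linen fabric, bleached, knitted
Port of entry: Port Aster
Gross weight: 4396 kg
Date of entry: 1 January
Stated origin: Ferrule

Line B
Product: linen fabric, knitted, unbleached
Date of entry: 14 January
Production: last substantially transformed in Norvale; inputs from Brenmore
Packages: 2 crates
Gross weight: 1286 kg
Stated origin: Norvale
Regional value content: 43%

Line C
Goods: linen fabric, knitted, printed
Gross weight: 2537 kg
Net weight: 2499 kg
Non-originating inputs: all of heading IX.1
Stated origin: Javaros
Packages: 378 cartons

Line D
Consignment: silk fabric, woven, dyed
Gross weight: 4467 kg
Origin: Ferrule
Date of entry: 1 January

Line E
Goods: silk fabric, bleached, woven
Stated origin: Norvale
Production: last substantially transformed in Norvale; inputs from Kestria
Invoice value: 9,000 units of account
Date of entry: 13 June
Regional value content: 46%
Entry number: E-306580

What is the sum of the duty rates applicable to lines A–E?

131%

Line A: linen → IX.2; knitted → IX.2.3; bleached → IX.2.3.3. Scheduled 2%. anti-dumping (Ferrule, IX.2): +7%; total 2% + 7% = 9%. → 9%.
Line B: linen → IX.2; knitted → IX.2.3; unbleached → IX.2.3.1. Scheduled 24%. Norvale agreement on IX.1.2.2: IX.2.3.1 not covered; Norvale agreement on IX.1: IX.2.3.1 not covered. → 24%.
Line C: linen → IX.2; knitted → IX.2.3; printed → IX.2.3.2. Scheduled 28%. Javaros agreement on IX.2.3: CTH met → 14% available; preferential 14%; anti-dumping (Javaros, IX.2.3.2): +38%; total 14% + 38% = 52%. → 52%.
Line D: silk → IX.1; woven → IX.1.1; dyed → IX.1.1.1. Scheduled 34%. No special measure applies. → 34%.
Line E: silk → IX.1; woven → IX.1.1; bleached → IX.1.1.2. Scheduled 12%. Norvale agreement on IX.1.2.2: IX.1.1.2 not covered; Norvale agreement on IX.1: RVC ≥ 35% → 23% available; preference 23% not lower than 12% → no reduction. → 12%.
Sum: 9% + 24% + 52% + 34% + 12% = 131%.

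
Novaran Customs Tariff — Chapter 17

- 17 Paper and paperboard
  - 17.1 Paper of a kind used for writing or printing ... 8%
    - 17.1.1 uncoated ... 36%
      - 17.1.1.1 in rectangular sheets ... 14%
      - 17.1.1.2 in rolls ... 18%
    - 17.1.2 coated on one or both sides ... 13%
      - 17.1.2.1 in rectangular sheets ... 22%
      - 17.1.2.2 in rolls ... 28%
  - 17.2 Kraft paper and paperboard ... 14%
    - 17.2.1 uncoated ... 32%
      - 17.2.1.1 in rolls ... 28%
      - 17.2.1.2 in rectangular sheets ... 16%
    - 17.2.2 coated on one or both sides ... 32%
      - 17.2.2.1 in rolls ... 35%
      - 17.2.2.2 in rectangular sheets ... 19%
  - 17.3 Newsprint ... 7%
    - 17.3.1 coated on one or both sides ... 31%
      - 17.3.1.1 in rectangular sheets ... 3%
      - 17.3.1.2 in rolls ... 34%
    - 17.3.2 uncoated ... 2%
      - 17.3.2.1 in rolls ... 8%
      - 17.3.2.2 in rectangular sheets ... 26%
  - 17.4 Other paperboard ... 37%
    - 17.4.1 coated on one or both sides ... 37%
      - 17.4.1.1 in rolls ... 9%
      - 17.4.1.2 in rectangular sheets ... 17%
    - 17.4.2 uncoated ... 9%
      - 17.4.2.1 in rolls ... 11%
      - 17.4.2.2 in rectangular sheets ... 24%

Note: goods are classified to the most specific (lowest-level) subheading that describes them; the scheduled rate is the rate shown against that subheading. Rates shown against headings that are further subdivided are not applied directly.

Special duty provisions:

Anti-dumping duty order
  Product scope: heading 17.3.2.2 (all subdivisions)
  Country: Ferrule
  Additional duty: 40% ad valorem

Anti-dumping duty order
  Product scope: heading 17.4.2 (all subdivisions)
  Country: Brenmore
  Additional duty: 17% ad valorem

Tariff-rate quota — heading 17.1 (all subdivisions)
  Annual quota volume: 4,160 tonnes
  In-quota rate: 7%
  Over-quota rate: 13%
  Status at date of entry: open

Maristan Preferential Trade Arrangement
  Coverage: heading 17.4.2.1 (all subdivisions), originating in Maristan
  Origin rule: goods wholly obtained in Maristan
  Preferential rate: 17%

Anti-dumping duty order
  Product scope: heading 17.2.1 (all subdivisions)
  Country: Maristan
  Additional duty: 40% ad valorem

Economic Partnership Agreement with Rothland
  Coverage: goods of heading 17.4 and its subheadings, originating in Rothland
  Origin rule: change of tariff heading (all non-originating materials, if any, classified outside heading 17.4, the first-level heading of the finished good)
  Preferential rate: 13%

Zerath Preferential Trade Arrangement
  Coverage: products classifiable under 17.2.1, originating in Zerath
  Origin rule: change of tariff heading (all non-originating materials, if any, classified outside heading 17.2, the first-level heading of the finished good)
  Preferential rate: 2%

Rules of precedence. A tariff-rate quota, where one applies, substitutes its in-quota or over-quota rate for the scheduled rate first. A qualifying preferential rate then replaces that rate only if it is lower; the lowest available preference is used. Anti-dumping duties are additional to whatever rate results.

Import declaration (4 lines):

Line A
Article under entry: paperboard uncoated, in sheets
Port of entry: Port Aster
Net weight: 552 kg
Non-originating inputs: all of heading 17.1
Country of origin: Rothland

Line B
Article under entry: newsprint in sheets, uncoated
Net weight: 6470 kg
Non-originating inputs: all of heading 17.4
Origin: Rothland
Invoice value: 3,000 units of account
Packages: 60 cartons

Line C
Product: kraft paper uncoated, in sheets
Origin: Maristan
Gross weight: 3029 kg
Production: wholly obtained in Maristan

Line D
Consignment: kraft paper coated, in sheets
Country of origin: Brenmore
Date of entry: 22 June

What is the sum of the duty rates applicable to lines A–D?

114%

Line A: paperboard → 17.4; uncoated → 17.4.2; in sheets → 17.4.2.2. Scheduled 24%. Rothland agreement on 17.4: CTH met → 13% available; preferential 13%. → 13%.
Line B: newsprint → 17.3; uncoated → 17.3.2; in sheets → 17.3.2.2. Scheduled 26%. Rothland agreement on 17.4: 17.3.2.2 not covered. → 26%.
Line C: kraft paper → 17.2; uncoated → 17.2.1; in sheets → 17.2.1.2. Scheduled 16%. Maristan agreement on 17.4.2.1: 17.2.1.2 not covered; anti-dumping (Maristan, 17.2.1): +40%; total 16% + 40% = 56%. → 56%.
Line D: kraft paper → 17.2; coated → 17.2.2; in sheets → 17.2.2.2. Scheduled 19%. No special measure applies. → 19%.
Sum: 13% + 26% + 56% + 19% = 114%.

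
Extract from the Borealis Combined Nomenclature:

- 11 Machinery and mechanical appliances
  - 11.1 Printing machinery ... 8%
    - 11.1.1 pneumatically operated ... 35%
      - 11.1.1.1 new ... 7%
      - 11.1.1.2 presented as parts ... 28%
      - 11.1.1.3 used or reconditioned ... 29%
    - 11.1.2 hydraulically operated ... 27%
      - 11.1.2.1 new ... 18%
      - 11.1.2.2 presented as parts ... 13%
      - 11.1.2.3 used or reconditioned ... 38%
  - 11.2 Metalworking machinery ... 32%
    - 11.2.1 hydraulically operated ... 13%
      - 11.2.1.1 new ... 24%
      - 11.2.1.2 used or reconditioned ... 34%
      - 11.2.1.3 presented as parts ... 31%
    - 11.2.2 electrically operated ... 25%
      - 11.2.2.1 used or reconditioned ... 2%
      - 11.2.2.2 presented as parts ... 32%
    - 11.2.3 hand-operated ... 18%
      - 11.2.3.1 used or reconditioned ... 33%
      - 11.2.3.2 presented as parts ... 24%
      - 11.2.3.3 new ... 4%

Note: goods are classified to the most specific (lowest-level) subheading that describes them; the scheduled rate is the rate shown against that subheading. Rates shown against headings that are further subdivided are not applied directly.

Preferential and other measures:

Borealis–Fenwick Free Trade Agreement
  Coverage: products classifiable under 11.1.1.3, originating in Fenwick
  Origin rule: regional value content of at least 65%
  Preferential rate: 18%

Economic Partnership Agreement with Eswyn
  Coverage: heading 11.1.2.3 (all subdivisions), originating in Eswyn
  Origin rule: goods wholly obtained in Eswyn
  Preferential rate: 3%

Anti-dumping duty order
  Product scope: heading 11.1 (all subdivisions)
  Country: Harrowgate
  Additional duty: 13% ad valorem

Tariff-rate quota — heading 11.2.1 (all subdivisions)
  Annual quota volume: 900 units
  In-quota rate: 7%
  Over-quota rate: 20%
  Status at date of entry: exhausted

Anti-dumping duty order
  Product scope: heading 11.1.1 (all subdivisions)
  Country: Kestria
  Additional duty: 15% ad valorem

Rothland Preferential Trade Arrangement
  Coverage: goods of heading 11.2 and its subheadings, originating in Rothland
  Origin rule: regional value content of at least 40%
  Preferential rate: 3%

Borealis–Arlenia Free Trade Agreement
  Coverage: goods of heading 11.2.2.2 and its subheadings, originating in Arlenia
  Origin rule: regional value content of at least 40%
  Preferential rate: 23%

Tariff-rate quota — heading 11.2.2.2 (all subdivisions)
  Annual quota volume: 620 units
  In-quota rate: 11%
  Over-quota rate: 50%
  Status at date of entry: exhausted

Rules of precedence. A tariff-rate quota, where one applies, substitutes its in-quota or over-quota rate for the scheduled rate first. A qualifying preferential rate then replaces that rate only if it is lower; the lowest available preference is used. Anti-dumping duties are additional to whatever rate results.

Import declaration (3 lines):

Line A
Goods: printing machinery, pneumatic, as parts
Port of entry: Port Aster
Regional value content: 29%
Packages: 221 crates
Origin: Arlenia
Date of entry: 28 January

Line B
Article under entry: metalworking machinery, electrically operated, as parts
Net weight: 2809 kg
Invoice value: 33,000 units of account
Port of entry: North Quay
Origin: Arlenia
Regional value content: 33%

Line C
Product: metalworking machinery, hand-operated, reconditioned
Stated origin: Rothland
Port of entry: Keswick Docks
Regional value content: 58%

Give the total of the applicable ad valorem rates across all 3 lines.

Line A: printing → 11.1; pneumatic → 11.1.1; as parts → 11.1.1.2. Scheduled 28%. Arlenia agreement on 11.2.2.2: 11.1.1.2 not covered. → 28%.
Line B: metalworking → 11.2; electrically operated → 11.2.2; as parts → 11.2.2.2. Scheduled 32%. quota on 11.2.2.2 exhausted → over-quota 50%; Arlenia agreement on 11.2.2.2: RVC < 40%. → 50%.
Line C: metalworking → 11.2; hand-operated → 11.2.3; reconditioned → 11.2.3.1. Scheduled 33%. Rothland agreement on 11.2: RVC ≥ 40% → 3% available; preferential 3%. → 3%.
Sum: 28% + 50% + 3% = 81%.

81%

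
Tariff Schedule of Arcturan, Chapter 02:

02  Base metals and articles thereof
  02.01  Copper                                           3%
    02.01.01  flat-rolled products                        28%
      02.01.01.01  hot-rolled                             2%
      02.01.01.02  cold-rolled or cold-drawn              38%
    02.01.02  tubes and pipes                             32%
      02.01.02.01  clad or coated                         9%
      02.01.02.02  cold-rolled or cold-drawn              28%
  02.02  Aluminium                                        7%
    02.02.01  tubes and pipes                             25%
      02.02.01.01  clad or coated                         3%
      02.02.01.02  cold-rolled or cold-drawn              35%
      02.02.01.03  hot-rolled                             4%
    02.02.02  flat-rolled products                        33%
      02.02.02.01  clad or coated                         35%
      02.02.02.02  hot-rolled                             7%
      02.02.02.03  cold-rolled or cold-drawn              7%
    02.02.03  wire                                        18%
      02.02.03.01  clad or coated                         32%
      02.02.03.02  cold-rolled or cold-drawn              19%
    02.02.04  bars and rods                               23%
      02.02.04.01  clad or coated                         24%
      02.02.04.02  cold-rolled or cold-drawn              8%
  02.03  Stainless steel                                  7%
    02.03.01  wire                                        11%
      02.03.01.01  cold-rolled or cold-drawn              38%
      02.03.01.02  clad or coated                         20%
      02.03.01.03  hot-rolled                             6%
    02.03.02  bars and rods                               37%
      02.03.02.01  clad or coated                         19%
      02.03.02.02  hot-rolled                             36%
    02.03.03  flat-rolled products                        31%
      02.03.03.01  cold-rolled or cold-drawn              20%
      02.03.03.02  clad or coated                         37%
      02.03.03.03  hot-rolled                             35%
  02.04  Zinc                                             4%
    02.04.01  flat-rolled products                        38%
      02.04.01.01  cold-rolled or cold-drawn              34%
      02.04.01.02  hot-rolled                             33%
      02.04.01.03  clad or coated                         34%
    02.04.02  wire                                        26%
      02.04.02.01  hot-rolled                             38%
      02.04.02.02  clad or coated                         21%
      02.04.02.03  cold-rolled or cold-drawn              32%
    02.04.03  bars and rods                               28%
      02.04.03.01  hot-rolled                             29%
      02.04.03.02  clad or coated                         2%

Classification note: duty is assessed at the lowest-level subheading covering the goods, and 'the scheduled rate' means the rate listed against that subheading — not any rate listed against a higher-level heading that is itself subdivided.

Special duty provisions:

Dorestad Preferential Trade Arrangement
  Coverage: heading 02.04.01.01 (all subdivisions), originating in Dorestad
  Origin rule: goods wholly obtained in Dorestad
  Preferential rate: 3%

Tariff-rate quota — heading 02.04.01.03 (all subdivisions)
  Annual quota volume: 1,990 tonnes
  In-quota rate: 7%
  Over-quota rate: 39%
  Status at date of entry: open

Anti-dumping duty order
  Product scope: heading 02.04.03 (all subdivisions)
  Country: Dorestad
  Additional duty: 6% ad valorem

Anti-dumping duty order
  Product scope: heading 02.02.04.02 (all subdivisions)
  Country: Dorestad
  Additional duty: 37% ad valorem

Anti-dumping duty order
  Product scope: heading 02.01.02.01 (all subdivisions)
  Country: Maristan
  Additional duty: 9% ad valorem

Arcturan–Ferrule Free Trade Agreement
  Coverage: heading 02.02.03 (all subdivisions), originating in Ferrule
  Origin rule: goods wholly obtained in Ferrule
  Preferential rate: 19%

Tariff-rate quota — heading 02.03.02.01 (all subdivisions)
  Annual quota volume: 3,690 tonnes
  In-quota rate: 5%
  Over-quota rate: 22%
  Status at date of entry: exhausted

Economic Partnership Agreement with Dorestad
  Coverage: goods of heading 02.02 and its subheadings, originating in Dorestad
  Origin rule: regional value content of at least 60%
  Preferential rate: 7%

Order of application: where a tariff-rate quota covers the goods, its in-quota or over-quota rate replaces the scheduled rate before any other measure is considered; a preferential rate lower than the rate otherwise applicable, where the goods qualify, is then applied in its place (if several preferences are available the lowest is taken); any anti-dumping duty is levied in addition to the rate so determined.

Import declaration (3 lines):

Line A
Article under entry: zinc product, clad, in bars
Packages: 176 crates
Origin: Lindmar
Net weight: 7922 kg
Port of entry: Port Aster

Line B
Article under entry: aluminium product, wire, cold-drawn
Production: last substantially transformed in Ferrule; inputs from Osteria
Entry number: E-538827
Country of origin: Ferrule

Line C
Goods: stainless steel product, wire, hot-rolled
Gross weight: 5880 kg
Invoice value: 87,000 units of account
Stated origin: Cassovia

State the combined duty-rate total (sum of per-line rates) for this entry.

27%

Line A: zinc → 02.04; in bars → 02.04.03; clad → 02.04.03.02. Scheduled 2%. No special measure applies. → 2%.
Line B: aluminium → 02.02; wire → 02.02.03; cold-drawn → 02.02.03.02. Scheduled 19%. Ferrule agreement on 02.02.03: not wholly obtained. → 19%.
Line C: stainless steel → 02.03; wire → 02.03.01; hot-rolled → 02.03.01.03. Scheduled 6%. No special measure applies. → 6%.
Sum: 2% + 19% + 6% = 27%.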